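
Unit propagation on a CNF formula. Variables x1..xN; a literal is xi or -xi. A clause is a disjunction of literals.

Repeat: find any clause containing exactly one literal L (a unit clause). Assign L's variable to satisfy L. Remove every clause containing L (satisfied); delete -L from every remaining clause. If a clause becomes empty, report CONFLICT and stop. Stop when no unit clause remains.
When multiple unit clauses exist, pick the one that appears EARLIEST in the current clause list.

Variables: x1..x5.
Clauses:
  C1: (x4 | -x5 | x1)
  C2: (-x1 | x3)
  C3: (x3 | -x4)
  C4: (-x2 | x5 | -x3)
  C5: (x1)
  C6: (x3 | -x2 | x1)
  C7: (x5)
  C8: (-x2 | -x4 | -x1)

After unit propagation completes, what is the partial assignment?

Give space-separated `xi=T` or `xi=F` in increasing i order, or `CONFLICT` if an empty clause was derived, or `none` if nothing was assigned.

unit clause [1] forces x1=T; simplify:
  drop -1 from [-1, 3] -> [3]
  drop -1 from [-2, -4, -1] -> [-2, -4]
  satisfied 3 clause(s); 5 remain; assigned so far: [1]
unit clause [3] forces x3=T; simplify:
  drop -3 from [-2, 5, -3] -> [-2, 5]
  satisfied 2 clause(s); 3 remain; assigned so far: [1, 3]
unit clause [5] forces x5=T; simplify:
  satisfied 2 clause(s); 1 remain; assigned so far: [1, 3, 5]

Answer: x1=T x3=T x5=T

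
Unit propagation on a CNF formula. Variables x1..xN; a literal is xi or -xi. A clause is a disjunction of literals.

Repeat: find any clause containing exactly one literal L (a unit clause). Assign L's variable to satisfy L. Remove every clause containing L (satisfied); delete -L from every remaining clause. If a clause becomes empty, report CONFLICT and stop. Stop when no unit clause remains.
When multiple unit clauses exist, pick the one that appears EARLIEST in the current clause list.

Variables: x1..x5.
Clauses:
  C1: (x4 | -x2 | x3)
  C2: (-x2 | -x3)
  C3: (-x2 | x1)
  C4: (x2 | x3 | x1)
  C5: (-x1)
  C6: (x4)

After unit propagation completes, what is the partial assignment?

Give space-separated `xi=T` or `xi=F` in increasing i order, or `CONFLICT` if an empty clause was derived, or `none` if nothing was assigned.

Answer: x1=F x2=F x3=T x4=T

Derivation:
unit clause [-1] forces x1=F; simplify:
  drop 1 from [-2, 1] -> [-2]
  drop 1 from [2, 3, 1] -> [2, 3]
  satisfied 1 clause(s); 5 remain; assigned so far: [1]
unit clause [-2] forces x2=F; simplify:
  drop 2 from [2, 3] -> [3]
  satisfied 3 clause(s); 2 remain; assigned so far: [1, 2]
unit clause [3] forces x3=T; simplify:
  satisfied 1 clause(s); 1 remain; assigned so far: [1, 2, 3]
unit clause [4] forces x4=T; simplify:
  satisfied 1 clause(s); 0 remain; assigned so far: [1, 2, 3, 4]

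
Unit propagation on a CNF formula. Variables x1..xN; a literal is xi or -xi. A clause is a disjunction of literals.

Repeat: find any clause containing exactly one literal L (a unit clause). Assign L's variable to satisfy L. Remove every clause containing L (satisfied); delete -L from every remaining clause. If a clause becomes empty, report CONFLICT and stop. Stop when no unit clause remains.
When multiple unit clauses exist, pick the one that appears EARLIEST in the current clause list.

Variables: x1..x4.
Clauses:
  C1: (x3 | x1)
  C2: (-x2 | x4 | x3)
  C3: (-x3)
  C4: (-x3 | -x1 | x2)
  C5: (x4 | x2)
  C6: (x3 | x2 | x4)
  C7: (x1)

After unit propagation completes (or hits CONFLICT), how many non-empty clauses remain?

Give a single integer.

Answer: 3

Derivation:
unit clause [-3] forces x3=F; simplify:
  drop 3 from [3, 1] -> [1]
  drop 3 from [-2, 4, 3] -> [-2, 4]
  drop 3 from [3, 2, 4] -> [2, 4]
  satisfied 2 clause(s); 5 remain; assigned so far: [3]
unit clause [1] forces x1=T; simplify:
  satisfied 2 clause(s); 3 remain; assigned so far: [1, 3]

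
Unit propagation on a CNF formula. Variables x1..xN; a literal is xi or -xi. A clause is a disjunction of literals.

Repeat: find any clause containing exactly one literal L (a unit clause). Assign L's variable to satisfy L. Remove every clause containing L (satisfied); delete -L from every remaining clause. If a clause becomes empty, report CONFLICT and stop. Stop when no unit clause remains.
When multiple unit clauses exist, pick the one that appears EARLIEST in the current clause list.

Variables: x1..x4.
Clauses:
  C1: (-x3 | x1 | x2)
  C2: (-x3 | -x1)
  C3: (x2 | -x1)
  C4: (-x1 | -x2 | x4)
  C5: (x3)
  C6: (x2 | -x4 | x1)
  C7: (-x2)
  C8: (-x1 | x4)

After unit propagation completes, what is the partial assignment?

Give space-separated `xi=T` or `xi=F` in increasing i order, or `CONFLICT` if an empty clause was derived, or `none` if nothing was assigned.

Answer: CONFLICT

Derivation:
unit clause [3] forces x3=T; simplify:
  drop -3 from [-3, 1, 2] -> [1, 2]
  drop -3 from [-3, -1] -> [-1]
  satisfied 1 clause(s); 7 remain; assigned so far: [3]
unit clause [-1] forces x1=F; simplify:
  drop 1 from [1, 2] -> [2]
  drop 1 from [2, -4, 1] -> [2, -4]
  satisfied 4 clause(s); 3 remain; assigned so far: [1, 3]
unit clause [2] forces x2=T; simplify:
  drop -2 from [-2] -> [] (empty!)
  satisfied 2 clause(s); 1 remain; assigned so far: [1, 2, 3]
CONFLICT (empty clause)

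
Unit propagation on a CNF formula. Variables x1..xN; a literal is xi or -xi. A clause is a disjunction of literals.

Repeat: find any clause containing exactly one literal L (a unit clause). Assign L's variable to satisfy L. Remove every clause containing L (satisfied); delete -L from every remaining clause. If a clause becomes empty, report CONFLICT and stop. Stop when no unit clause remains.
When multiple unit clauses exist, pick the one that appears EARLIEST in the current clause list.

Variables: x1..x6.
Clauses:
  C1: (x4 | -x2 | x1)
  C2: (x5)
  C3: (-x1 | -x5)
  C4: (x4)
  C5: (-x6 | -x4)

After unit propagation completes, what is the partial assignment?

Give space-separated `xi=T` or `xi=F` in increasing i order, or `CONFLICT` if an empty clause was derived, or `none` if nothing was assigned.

Answer: x1=F x4=T x5=T x6=F

Derivation:
unit clause [5] forces x5=T; simplify:
  drop -5 from [-1, -5] -> [-1]
  satisfied 1 clause(s); 4 remain; assigned so far: [5]
unit clause [-1] forces x1=F; simplify:
  drop 1 from [4, -2, 1] -> [4, -2]
  satisfied 1 clause(s); 3 remain; assigned so far: [1, 5]
unit clause [4] forces x4=T; simplify:
  drop -4 from [-6, -4] -> [-6]
  satisfied 2 clause(s); 1 remain; assigned so far: [1, 4, 5]
unit clause [-6] forces x6=F; simplify:
  satisfied 1 clause(s); 0 remain; assigned so far: [1, 4, 5, 6]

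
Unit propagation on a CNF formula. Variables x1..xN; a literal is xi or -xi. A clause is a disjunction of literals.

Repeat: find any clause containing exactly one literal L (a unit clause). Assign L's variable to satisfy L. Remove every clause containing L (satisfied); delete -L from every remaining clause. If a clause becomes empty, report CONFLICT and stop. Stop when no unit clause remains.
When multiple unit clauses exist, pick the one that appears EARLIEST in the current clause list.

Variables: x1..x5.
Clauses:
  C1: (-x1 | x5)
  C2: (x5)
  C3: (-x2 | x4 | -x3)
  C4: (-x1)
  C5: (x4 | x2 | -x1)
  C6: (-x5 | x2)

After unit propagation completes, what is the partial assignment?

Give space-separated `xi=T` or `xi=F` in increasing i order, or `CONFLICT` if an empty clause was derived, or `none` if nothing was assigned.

Answer: x1=F x2=T x5=T

Derivation:
unit clause [5] forces x5=T; simplify:
  drop -5 from [-5, 2] -> [2]
  satisfied 2 clause(s); 4 remain; assigned so far: [5]
unit clause [-1] forces x1=F; simplify:
  satisfied 2 clause(s); 2 remain; assigned so far: [1, 5]
unit clause [2] forces x2=T; simplify:
  drop -2 from [-2, 4, -3] -> [4, -3]
  satisfied 1 clause(s); 1 remain; assigned so far: [1, 2, 5]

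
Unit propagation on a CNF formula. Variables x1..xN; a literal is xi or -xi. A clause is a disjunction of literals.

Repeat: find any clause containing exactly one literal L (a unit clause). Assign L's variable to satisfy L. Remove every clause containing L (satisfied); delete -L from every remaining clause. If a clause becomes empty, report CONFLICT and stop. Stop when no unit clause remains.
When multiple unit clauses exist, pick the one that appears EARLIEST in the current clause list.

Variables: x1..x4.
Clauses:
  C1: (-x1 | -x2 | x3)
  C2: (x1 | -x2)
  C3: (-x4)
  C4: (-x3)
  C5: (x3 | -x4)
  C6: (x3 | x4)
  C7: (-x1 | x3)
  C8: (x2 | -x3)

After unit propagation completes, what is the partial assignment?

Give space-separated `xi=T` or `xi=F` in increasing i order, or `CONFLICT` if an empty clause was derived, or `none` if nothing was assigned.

unit clause [-4] forces x4=F; simplify:
  drop 4 from [3, 4] -> [3]
  satisfied 2 clause(s); 6 remain; assigned so far: [4]
unit clause [-3] forces x3=F; simplify:
  drop 3 from [-1, -2, 3] -> [-1, -2]
  drop 3 from [3] -> [] (empty!)
  drop 3 from [-1, 3] -> [-1]
  satisfied 2 clause(s); 4 remain; assigned so far: [3, 4]
CONFLICT (empty clause)

Answer: CONFLICT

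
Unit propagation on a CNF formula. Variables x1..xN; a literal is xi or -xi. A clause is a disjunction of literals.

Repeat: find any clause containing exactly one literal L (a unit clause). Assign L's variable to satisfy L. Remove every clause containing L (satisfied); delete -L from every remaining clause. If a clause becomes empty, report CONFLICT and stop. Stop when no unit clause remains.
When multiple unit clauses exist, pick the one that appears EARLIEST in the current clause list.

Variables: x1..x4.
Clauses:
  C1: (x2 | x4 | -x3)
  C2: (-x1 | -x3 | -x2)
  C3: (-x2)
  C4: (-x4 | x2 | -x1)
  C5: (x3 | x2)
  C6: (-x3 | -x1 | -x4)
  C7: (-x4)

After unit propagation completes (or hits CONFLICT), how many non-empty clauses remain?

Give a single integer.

Answer: 2

Derivation:
unit clause [-2] forces x2=F; simplify:
  drop 2 from [2, 4, -3] -> [4, -3]
  drop 2 from [-4, 2, -1] -> [-4, -1]
  drop 2 from [3, 2] -> [3]
  satisfied 2 clause(s); 5 remain; assigned so far: [2]
unit clause [3] forces x3=T; simplify:
  drop -3 from [4, -3] -> [4]
  drop -3 from [-3, -1, -4] -> [-1, -4]
  satisfied 1 clause(s); 4 remain; assigned so far: [2, 3]
unit clause [4] forces x4=T; simplify:
  drop -4 from [-4, -1] -> [-1]
  drop -4 from [-1, -4] -> [-1]
  drop -4 from [-4] -> [] (empty!)
  satisfied 1 clause(s); 3 remain; assigned so far: [2, 3, 4]
CONFLICT (empty clause)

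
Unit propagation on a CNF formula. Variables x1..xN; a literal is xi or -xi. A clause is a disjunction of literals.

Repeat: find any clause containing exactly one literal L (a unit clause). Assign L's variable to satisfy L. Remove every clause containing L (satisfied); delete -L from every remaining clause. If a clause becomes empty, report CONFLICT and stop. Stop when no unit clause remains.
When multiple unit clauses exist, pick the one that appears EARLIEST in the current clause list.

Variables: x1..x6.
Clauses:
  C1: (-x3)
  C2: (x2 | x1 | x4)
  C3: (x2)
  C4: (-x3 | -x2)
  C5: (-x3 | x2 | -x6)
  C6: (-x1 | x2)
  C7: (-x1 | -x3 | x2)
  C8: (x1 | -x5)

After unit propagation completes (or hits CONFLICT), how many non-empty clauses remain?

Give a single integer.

unit clause [-3] forces x3=F; simplify:
  satisfied 4 clause(s); 4 remain; assigned so far: [3]
unit clause [2] forces x2=T; simplify:
  satisfied 3 clause(s); 1 remain; assigned so far: [2, 3]

Answer: 1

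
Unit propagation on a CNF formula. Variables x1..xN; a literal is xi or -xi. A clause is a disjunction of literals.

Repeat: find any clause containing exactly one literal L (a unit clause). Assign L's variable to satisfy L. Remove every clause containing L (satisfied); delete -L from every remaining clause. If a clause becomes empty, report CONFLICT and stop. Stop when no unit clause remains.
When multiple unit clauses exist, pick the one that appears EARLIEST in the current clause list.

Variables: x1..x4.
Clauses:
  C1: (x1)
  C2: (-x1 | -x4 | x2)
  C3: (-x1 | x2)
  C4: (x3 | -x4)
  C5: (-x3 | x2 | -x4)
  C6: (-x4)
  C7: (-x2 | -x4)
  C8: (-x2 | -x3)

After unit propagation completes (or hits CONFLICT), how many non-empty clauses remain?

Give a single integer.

Answer: 0

Derivation:
unit clause [1] forces x1=T; simplify:
  drop -1 from [-1, -4, 2] -> [-4, 2]
  drop -1 from [-1, 2] -> [2]
  satisfied 1 clause(s); 7 remain; assigned so far: [1]
unit clause [2] forces x2=T; simplify:
  drop -2 from [-2, -4] -> [-4]
  drop -2 from [-2, -3] -> [-3]
  satisfied 3 clause(s); 4 remain; assigned so far: [1, 2]
unit clause [-4] forces x4=F; simplify:
  satisfied 3 clause(s); 1 remain; assigned so far: [1, 2, 4]
unit clause [-3] forces x3=F; simplify:
  satisfied 1 clause(s); 0 remain; assigned so far: [1, 2, 3, 4]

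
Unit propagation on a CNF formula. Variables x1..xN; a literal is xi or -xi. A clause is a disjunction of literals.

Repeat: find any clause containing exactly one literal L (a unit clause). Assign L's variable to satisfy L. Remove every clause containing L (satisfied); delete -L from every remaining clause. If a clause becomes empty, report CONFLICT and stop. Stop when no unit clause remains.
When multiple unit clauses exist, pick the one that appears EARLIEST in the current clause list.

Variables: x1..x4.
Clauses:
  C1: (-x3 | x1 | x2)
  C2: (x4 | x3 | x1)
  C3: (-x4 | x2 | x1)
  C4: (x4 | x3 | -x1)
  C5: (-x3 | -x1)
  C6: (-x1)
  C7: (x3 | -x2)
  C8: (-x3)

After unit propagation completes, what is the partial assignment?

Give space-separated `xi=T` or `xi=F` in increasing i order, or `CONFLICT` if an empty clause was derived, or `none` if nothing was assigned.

unit clause [-1] forces x1=F; simplify:
  drop 1 from [-3, 1, 2] -> [-3, 2]
  drop 1 from [4, 3, 1] -> [4, 3]
  drop 1 from [-4, 2, 1] -> [-4, 2]
  satisfied 3 clause(s); 5 remain; assigned so far: [1]
unit clause [-3] forces x3=F; simplify:
  drop 3 from [4, 3] -> [4]
  drop 3 from [3, -2] -> [-2]
  satisfied 2 clause(s); 3 remain; assigned so far: [1, 3]
unit clause [4] forces x4=T; simplify:
  drop -4 from [-4, 2] -> [2]
  satisfied 1 clause(s); 2 remain; assigned so far: [1, 3, 4]
unit clause [2] forces x2=T; simplify:
  drop -2 from [-2] -> [] (empty!)
  satisfied 1 clause(s); 1 remain; assigned so far: [1, 2, 3, 4]
CONFLICT (empty clause)

Answer: CONFLICT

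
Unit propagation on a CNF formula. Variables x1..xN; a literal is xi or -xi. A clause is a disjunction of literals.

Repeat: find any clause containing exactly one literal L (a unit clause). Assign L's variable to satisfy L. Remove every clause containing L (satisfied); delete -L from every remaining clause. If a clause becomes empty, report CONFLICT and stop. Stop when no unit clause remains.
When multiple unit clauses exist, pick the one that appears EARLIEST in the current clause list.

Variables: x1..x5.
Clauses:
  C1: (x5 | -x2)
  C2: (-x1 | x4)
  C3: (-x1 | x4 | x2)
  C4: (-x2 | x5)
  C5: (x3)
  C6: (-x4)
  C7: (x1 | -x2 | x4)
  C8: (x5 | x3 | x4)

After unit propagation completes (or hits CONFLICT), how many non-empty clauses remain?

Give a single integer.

Answer: 0

Derivation:
unit clause [3] forces x3=T; simplify:
  satisfied 2 clause(s); 6 remain; assigned so far: [3]
unit clause [-4] forces x4=F; simplify:
  drop 4 from [-1, 4] -> [-1]
  drop 4 from [-1, 4, 2] -> [-1, 2]
  drop 4 from [1, -2, 4] -> [1, -2]
  satisfied 1 clause(s); 5 remain; assigned so far: [3, 4]
unit clause [-1] forces x1=F; simplify:
  drop 1 from [1, -2] -> [-2]
  satisfied 2 clause(s); 3 remain; assigned so far: [1, 3, 4]
unit clause [-2] forces x2=F; simplify:
  satisfied 3 clause(s); 0 remain; assigned so far: [1, 2, 3, 4]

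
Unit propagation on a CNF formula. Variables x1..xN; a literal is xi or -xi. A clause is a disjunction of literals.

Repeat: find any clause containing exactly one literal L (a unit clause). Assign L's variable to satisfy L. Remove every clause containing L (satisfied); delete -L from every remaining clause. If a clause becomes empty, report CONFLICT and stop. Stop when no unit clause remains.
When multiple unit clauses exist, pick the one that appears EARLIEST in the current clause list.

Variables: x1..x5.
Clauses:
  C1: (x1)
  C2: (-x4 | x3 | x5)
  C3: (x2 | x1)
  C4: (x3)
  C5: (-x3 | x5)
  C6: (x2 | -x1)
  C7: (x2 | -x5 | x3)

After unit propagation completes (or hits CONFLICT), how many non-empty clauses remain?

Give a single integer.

unit clause [1] forces x1=T; simplify:
  drop -1 from [2, -1] -> [2]
  satisfied 2 clause(s); 5 remain; assigned so far: [1]
unit clause [3] forces x3=T; simplify:
  drop -3 from [-3, 5] -> [5]
  satisfied 3 clause(s); 2 remain; assigned so far: [1, 3]
unit clause [5] forces x5=T; simplify:
  satisfied 1 clause(s); 1 remain; assigned so far: [1, 3, 5]
unit clause [2] forces x2=T; simplify:
  satisfied 1 clause(s); 0 remain; assigned so far: [1, 2, 3, 5]

Answer: 0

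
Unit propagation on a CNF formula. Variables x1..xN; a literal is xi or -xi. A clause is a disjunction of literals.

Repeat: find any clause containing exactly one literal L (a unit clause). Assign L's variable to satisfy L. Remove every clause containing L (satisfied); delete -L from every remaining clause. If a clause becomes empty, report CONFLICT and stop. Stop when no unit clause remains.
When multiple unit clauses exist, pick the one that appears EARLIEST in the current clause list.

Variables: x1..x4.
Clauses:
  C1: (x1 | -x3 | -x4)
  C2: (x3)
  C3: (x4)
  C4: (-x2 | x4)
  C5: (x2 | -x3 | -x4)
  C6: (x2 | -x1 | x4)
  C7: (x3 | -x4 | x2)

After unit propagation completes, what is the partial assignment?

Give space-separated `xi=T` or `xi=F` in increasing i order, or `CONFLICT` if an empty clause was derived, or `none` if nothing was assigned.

Answer: x1=T x2=T x3=T x4=T

Derivation:
unit clause [3] forces x3=T; simplify:
  drop -3 from [1, -3, -4] -> [1, -4]
  drop -3 from [2, -3, -4] -> [2, -4]
  satisfied 2 clause(s); 5 remain; assigned so far: [3]
unit clause [4] forces x4=T; simplify:
  drop -4 from [1, -4] -> [1]
  drop -4 from [2, -4] -> [2]
  satisfied 3 clause(s); 2 remain; assigned so far: [3, 4]
unit clause [1] forces x1=T; simplify:
  satisfied 1 clause(s); 1 remain; assigned so far: [1, 3, 4]
unit clause [2] forces x2=T; simplify:
  satisfied 1 clause(s); 0 remain; assigned so far: [1, 2, 3, 4]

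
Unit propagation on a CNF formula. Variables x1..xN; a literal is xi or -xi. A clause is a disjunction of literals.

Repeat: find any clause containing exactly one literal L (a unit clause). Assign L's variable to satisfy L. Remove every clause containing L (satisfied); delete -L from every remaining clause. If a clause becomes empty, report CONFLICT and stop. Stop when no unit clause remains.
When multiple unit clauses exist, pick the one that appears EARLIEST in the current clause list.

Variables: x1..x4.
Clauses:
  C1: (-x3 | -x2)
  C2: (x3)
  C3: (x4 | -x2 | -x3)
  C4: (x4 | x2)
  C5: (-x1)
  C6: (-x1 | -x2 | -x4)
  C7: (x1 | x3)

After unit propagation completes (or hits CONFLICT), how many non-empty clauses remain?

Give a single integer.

unit clause [3] forces x3=T; simplify:
  drop -3 from [-3, -2] -> [-2]
  drop -3 from [4, -2, -3] -> [4, -2]
  satisfied 2 clause(s); 5 remain; assigned so far: [3]
unit clause [-2] forces x2=F; simplify:
  drop 2 from [4, 2] -> [4]
  satisfied 3 clause(s); 2 remain; assigned so far: [2, 3]
unit clause [4] forces x4=T; simplify:
  satisfied 1 clause(s); 1 remain; assigned so far: [2, 3, 4]
unit clause [-1] forces x1=F; simplify:
  satisfied 1 clause(s); 0 remain; assigned so far: [1, 2, 3, 4]

Answer: 0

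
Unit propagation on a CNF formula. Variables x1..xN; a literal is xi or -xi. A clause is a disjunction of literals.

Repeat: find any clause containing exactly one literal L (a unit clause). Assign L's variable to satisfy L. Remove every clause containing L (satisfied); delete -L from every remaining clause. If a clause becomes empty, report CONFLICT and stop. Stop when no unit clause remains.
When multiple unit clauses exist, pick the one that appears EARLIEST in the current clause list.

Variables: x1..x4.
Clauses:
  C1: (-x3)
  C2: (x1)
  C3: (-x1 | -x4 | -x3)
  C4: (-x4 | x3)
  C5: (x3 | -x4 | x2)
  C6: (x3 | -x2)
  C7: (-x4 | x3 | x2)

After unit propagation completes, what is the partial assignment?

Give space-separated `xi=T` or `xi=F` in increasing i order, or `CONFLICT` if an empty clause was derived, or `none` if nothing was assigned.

unit clause [-3] forces x3=F; simplify:
  drop 3 from [-4, 3] -> [-4]
  drop 3 from [3, -4, 2] -> [-4, 2]
  drop 3 from [3, -2] -> [-2]
  drop 3 from [-4, 3, 2] -> [-4, 2]
  satisfied 2 clause(s); 5 remain; assigned so far: [3]
unit clause [1] forces x1=T; simplify:
  satisfied 1 clause(s); 4 remain; assigned so far: [1, 3]
unit clause [-4] forces x4=F; simplify:
  satisfied 3 clause(s); 1 remain; assigned so far: [1, 3, 4]
unit clause [-2] forces x2=F; simplify:
  satisfied 1 clause(s); 0 remain; assigned so far: [1, 2, 3, 4]

Answer: x1=T x2=F x3=F x4=F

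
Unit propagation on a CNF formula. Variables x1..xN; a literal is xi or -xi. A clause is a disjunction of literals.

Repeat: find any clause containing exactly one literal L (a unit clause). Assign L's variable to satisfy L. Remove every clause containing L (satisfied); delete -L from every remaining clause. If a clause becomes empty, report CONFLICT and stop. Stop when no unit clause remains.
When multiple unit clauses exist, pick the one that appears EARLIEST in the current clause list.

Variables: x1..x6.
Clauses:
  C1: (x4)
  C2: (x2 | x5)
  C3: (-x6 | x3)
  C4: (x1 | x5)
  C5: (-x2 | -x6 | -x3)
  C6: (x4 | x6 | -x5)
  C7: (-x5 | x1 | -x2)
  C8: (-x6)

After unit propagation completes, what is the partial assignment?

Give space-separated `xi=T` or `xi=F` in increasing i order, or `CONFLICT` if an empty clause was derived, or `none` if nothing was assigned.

unit clause [4] forces x4=T; simplify:
  satisfied 2 clause(s); 6 remain; assigned so far: [4]
unit clause [-6] forces x6=F; simplify:
  satisfied 3 clause(s); 3 remain; assigned so far: [4, 6]

Answer: x4=T x6=F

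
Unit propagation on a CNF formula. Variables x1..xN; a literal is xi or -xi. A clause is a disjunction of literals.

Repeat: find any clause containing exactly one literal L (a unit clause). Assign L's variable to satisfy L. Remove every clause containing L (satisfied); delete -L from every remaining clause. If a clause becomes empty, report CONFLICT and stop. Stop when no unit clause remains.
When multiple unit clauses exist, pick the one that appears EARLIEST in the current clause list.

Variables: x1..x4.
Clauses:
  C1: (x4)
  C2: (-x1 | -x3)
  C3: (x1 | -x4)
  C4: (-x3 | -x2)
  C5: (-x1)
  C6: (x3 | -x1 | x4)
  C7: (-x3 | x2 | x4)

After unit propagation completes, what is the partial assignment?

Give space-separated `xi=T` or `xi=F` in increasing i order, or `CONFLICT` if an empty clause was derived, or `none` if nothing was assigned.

Answer: CONFLICT

Derivation:
unit clause [4] forces x4=T; simplify:
  drop -4 from [1, -4] -> [1]
  satisfied 3 clause(s); 4 remain; assigned so far: [4]
unit clause [1] forces x1=T; simplify:
  drop -1 from [-1, -3] -> [-3]
  drop -1 from [-1] -> [] (empty!)
  satisfied 1 clause(s); 3 remain; assigned so far: [1, 4]
CONFLICT (empty clause)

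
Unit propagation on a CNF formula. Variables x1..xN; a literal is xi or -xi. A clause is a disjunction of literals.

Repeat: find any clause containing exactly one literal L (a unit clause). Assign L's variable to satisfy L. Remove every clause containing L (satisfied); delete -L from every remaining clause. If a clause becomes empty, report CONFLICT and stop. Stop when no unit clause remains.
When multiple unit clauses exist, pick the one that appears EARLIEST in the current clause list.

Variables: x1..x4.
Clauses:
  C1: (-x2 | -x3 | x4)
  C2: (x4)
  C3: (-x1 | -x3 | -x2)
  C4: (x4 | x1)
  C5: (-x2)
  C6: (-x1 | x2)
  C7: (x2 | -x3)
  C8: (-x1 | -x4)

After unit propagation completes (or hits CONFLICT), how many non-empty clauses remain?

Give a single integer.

unit clause [4] forces x4=T; simplify:
  drop -4 from [-1, -4] -> [-1]
  satisfied 3 clause(s); 5 remain; assigned so far: [4]
unit clause [-2] forces x2=F; simplify:
  drop 2 from [-1, 2] -> [-1]
  drop 2 from [2, -3] -> [-3]
  satisfied 2 clause(s); 3 remain; assigned so far: [2, 4]
unit clause [-1] forces x1=F; simplify:
  satisfied 2 clause(s); 1 remain; assigned so far: [1, 2, 4]
unit clause [-3] forces x3=F; simplify:
  satisfied 1 clause(s); 0 remain; assigned so far: [1, 2, 3, 4]

Answer: 0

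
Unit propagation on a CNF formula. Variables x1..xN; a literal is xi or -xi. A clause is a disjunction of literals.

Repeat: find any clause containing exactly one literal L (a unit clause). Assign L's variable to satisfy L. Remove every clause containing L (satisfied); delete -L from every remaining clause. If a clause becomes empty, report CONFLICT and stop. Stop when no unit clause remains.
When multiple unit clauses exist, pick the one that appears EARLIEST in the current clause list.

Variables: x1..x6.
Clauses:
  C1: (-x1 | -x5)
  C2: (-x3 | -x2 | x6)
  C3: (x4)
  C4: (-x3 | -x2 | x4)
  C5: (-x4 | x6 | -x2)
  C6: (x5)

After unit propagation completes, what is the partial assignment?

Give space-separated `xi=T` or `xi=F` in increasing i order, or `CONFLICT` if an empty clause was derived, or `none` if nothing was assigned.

unit clause [4] forces x4=T; simplify:
  drop -4 from [-4, 6, -2] -> [6, -2]
  satisfied 2 clause(s); 4 remain; assigned so far: [4]
unit clause [5] forces x5=T; simplify:
  drop -5 from [-1, -5] -> [-1]
  satisfied 1 clause(s); 3 remain; assigned so far: [4, 5]
unit clause [-1] forces x1=F; simplify:
  satisfied 1 clause(s); 2 remain; assigned so far: [1, 4, 5]

Answer: x1=F x4=T x5=T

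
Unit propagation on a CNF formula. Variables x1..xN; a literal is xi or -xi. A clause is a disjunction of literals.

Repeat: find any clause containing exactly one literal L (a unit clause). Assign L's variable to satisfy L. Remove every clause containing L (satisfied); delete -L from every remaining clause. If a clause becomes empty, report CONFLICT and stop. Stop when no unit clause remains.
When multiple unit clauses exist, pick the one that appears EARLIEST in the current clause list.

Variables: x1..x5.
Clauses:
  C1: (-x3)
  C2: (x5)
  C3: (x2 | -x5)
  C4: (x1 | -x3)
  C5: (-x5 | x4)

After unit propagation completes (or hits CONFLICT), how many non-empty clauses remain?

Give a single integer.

unit clause [-3] forces x3=F; simplify:
  satisfied 2 clause(s); 3 remain; assigned so far: [3]
unit clause [5] forces x5=T; simplify:
  drop -5 from [2, -5] -> [2]
  drop -5 from [-5, 4] -> [4]
  satisfied 1 clause(s); 2 remain; assigned so far: [3, 5]
unit clause [2] forces x2=T; simplify:
  satisfied 1 clause(s); 1 remain; assigned so far: [2, 3, 5]
unit clause [4] forces x4=T; simplify:
  satisfied 1 clause(s); 0 remain; assigned so far: [2, 3, 4, 5]

Answer: 0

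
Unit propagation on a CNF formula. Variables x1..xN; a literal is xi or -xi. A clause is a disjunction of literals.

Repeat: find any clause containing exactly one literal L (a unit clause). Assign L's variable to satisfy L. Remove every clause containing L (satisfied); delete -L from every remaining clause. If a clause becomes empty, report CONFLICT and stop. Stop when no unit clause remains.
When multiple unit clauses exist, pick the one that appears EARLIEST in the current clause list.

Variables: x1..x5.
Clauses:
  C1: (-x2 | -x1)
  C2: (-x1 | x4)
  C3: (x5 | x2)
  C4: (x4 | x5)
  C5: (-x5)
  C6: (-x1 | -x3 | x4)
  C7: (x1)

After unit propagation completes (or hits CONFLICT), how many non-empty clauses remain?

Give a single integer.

unit clause [-5] forces x5=F; simplify:
  drop 5 from [5, 2] -> [2]
  drop 5 from [4, 5] -> [4]
  satisfied 1 clause(s); 6 remain; assigned so far: [5]
unit clause [2] forces x2=T; simplify:
  drop -2 from [-2, -1] -> [-1]
  satisfied 1 clause(s); 5 remain; assigned so far: [2, 5]
unit clause [-1] forces x1=F; simplify:
  drop 1 from [1] -> [] (empty!)
  satisfied 3 clause(s); 2 remain; assigned so far: [1, 2, 5]
CONFLICT (empty clause)

Answer: 1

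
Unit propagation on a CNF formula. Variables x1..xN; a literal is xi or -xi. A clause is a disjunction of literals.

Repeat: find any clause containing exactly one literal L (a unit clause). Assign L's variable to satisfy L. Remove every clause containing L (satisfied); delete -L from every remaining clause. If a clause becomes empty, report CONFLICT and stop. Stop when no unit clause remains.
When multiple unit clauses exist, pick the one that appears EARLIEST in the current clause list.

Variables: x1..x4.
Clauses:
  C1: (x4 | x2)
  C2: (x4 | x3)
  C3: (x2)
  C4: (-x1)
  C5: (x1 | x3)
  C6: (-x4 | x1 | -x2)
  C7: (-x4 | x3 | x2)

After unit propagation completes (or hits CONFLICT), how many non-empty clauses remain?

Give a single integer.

unit clause [2] forces x2=T; simplify:
  drop -2 from [-4, 1, -2] -> [-4, 1]
  satisfied 3 clause(s); 4 remain; assigned so far: [2]
unit clause [-1] forces x1=F; simplify:
  drop 1 from [1, 3] -> [3]
  drop 1 from [-4, 1] -> [-4]
  satisfied 1 clause(s); 3 remain; assigned so far: [1, 2]
unit clause [3] forces x3=T; simplify:
  satisfied 2 clause(s); 1 remain; assigned so far: [1, 2, 3]
unit clause [-4] forces x4=F; simplify:
  satisfied 1 clause(s); 0 remain; assigned so far: [1, 2, 3, 4]

Answer: 0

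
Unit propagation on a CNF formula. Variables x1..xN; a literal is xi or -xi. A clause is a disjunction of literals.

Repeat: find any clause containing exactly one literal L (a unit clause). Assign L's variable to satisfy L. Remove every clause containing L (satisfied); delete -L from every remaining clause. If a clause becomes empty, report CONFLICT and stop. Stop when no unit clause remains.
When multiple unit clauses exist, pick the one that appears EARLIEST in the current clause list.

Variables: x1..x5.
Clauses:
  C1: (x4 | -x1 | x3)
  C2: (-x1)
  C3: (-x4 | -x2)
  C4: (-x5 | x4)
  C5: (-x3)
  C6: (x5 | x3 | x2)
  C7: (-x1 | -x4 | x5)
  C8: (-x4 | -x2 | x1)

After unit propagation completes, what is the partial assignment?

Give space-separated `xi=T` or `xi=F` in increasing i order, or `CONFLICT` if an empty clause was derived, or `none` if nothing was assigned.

Answer: x1=F x3=F

Derivation:
unit clause [-1] forces x1=F; simplify:
  drop 1 from [-4, -2, 1] -> [-4, -2]
  satisfied 3 clause(s); 5 remain; assigned so far: [1]
unit clause [-3] forces x3=F; simplify:
  drop 3 from [5, 3, 2] -> [5, 2]
  satisfied 1 clause(s); 4 remain; assigned so far: [1, 3]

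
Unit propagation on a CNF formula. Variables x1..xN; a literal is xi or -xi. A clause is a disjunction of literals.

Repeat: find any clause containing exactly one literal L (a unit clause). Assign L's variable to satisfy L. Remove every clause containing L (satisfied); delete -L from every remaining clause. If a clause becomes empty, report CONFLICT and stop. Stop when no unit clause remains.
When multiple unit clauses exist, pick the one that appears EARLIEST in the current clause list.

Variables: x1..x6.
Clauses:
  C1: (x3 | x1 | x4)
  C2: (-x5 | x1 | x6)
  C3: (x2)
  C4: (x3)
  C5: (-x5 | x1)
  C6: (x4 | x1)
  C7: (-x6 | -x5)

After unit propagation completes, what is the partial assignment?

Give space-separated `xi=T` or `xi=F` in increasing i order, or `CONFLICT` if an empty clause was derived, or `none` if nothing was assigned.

Answer: x2=T x3=T

Derivation:
unit clause [2] forces x2=T; simplify:
  satisfied 1 clause(s); 6 remain; assigned so far: [2]
unit clause [3] forces x3=T; simplify:
  satisfied 2 clause(s); 4 remain; assigned so far: [2, 3]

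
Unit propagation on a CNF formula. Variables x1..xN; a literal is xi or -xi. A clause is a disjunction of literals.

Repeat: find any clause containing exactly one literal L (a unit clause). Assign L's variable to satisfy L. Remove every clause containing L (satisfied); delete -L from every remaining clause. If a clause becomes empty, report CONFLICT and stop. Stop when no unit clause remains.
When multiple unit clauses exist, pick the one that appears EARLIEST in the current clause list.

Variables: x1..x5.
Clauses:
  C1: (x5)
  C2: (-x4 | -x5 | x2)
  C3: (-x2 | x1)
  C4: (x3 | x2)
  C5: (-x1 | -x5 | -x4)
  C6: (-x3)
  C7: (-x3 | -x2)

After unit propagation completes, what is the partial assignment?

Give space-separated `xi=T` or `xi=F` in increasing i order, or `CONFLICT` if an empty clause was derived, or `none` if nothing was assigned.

unit clause [5] forces x5=T; simplify:
  drop -5 from [-4, -5, 2] -> [-4, 2]
  drop -5 from [-1, -5, -4] -> [-1, -4]
  satisfied 1 clause(s); 6 remain; assigned so far: [5]
unit clause [-3] forces x3=F; simplify:
  drop 3 from [3, 2] -> [2]
  satisfied 2 clause(s); 4 remain; assigned so far: [3, 5]
unit clause [2] forces x2=T; simplify:
  drop -2 from [-2, 1] -> [1]
  satisfied 2 clause(s); 2 remain; assigned so far: [2, 3, 5]
unit clause [1] forces x1=T; simplify:
  drop -1 from [-1, -4] -> [-4]
  satisfied 1 clause(s); 1 remain; assigned so far: [1, 2, 3, 5]
unit clause [-4] forces x4=F; simplify:
  satisfied 1 clause(s); 0 remain; assigned so far: [1, 2, 3, 4, 5]

Answer: x1=T x2=T x3=F x4=F x5=T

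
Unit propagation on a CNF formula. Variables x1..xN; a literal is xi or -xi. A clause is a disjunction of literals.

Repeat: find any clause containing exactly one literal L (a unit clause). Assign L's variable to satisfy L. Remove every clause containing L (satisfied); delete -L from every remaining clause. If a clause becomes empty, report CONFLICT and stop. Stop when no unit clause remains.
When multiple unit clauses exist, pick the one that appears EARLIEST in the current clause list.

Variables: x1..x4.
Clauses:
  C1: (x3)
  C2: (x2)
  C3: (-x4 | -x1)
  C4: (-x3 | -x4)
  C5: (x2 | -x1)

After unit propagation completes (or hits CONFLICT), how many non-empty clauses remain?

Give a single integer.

Answer: 0

Derivation:
unit clause [3] forces x3=T; simplify:
  drop -3 from [-3, -4] -> [-4]
  satisfied 1 clause(s); 4 remain; assigned so far: [3]
unit clause [2] forces x2=T; simplify:
  satisfied 2 clause(s); 2 remain; assigned so far: [2, 3]
unit clause [-4] forces x4=F; simplify:
  satisfied 2 clause(s); 0 remain; assigned so far: [2, 3, 4]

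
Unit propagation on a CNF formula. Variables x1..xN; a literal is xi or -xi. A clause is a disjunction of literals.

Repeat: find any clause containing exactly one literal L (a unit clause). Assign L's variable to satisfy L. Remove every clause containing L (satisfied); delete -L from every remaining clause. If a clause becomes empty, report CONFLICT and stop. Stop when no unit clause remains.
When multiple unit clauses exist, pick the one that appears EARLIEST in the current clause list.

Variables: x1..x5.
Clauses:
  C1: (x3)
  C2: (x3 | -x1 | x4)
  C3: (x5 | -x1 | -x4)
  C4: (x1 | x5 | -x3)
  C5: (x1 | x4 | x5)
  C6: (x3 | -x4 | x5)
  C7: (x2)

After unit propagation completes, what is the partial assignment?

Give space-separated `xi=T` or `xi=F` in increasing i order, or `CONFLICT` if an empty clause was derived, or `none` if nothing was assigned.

unit clause [3] forces x3=T; simplify:
  drop -3 from [1, 5, -3] -> [1, 5]
  satisfied 3 clause(s); 4 remain; assigned so far: [3]
unit clause [2] forces x2=T; simplify:
  satisfied 1 clause(s); 3 remain; assigned so far: [2, 3]

Answer: x2=T x3=T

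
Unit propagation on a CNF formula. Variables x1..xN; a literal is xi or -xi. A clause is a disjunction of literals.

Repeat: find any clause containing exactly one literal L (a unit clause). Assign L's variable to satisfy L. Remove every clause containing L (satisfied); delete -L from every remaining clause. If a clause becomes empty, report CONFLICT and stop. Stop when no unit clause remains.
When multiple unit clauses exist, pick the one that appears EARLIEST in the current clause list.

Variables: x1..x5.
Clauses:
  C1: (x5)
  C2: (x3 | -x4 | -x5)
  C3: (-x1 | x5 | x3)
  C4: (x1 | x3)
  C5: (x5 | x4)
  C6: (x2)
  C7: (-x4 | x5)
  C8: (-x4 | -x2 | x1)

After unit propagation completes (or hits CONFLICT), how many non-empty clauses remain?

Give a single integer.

unit clause [5] forces x5=T; simplify:
  drop -5 from [3, -4, -5] -> [3, -4]
  satisfied 4 clause(s); 4 remain; assigned so far: [5]
unit clause [2] forces x2=T; simplify:
  drop -2 from [-4, -2, 1] -> [-4, 1]
  satisfied 1 clause(s); 3 remain; assigned so far: [2, 5]

Answer: 3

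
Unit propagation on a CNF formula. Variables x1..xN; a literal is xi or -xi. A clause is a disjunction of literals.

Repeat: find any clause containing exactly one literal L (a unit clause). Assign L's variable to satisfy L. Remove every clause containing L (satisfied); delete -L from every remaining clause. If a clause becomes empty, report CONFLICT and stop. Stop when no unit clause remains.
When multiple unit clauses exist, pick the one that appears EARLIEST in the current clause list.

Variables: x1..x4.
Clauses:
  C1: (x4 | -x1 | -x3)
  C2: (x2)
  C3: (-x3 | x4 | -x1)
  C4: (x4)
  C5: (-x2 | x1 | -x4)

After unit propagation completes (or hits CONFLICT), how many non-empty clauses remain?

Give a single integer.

Answer: 0

Derivation:
unit clause [2] forces x2=T; simplify:
  drop -2 from [-2, 1, -4] -> [1, -4]
  satisfied 1 clause(s); 4 remain; assigned so far: [2]
unit clause [4] forces x4=T; simplify:
  drop -4 from [1, -4] -> [1]
  satisfied 3 clause(s); 1 remain; assigned so far: [2, 4]
unit clause [1] forces x1=T; simplify:
  satisfied 1 clause(s); 0 remain; assigned so far: [1, 2, 4]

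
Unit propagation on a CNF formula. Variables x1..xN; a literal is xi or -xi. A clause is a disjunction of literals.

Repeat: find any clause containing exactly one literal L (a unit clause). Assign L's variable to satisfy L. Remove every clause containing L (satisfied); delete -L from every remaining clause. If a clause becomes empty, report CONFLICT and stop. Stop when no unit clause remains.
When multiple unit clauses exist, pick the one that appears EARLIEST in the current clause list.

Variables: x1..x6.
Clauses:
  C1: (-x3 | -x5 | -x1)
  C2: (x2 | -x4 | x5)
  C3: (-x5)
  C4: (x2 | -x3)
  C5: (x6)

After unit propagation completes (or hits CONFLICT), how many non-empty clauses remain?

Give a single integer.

Answer: 2

Derivation:
unit clause [-5] forces x5=F; simplify:
  drop 5 from [2, -4, 5] -> [2, -4]
  satisfied 2 clause(s); 3 remain; assigned so far: [5]
unit clause [6] forces x6=T; simplify:
  satisfied 1 clause(s); 2 remain; assigned so far: [5, 6]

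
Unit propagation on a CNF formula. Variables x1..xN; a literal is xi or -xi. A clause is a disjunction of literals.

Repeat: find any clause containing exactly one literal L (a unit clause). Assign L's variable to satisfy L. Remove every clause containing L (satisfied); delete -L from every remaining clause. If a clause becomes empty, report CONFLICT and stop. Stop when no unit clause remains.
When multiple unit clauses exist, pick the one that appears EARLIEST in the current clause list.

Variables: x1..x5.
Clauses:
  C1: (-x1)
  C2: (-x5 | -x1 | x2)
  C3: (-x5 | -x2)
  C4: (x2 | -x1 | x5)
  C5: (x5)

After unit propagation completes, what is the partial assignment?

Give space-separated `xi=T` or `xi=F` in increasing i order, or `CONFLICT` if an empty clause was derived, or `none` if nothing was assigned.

unit clause [-1] forces x1=F; simplify:
  satisfied 3 clause(s); 2 remain; assigned so far: [1]
unit clause [5] forces x5=T; simplify:
  drop -5 from [-5, -2] -> [-2]
  satisfied 1 clause(s); 1 remain; assigned so far: [1, 5]
unit clause [-2] forces x2=F; simplify:
  satisfied 1 clause(s); 0 remain; assigned so far: [1, 2, 5]

Answer: x1=F x2=F x5=T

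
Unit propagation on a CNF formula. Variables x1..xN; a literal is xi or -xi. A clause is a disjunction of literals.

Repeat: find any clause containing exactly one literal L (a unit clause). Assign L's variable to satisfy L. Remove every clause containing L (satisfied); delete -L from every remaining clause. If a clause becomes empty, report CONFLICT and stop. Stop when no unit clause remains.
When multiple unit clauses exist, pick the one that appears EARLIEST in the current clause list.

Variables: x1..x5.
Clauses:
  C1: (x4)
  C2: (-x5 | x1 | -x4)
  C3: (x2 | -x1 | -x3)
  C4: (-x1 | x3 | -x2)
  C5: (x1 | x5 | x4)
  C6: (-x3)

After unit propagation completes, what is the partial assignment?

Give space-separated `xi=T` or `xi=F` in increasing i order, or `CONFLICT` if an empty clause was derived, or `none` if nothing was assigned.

Answer: x3=F x4=T

Derivation:
unit clause [4] forces x4=T; simplify:
  drop -4 from [-5, 1, -4] -> [-5, 1]
  satisfied 2 clause(s); 4 remain; assigned so far: [4]
unit clause [-3] forces x3=F; simplify:
  drop 3 from [-1, 3, -2] -> [-1, -2]
  satisfied 2 clause(s); 2 remain; assigned so far: [3, 4]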